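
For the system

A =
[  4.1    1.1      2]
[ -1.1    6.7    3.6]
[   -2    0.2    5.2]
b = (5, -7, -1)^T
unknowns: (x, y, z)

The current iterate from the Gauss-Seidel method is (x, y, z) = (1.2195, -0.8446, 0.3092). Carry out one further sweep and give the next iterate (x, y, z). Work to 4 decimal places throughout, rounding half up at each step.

One sweep:
  x = (5 - (1.1)·-0.8446 - (2)·0.3092) / (4.1) = 1.2953
  y = (-7 - (-1.1)·1.2953 - (3.6)·0.3092) / (6.7) = -0.9983
  z = (-1 - (-2)·1.2953 - (0.2)·-0.9983) / (5.2) = 0.3443

(1.2953, -0.9983, 0.3443)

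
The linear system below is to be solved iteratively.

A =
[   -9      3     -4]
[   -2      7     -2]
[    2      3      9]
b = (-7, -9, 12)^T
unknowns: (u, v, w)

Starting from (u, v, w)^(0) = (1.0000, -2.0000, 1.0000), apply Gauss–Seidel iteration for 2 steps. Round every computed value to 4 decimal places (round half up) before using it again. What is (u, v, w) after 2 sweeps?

(-0.3751, -0.8865, 1.7122)

Iteration 1:
  u = (-7 - (3)·-2.0000 - (-4)·1.0000) / (-9) = -0.3333
  v = (-9 - (-2)·-0.3333 - (-2)·1.0000) / (7) = -1.0952
  w = (12 - (2)·-0.3333 - (3)·-1.0952) / (9) = 1.7725
Iteration 2:
  u = (-7 - (3)·-1.0952 - (-4)·1.7725) / (-9) = -0.3751
  v = (-9 - (-2)·-0.3751 - (-2)·1.7725) / (7) = -0.8865
  w = (12 - (2)·-0.3751 - (3)·-0.8865) / (9) = 1.7122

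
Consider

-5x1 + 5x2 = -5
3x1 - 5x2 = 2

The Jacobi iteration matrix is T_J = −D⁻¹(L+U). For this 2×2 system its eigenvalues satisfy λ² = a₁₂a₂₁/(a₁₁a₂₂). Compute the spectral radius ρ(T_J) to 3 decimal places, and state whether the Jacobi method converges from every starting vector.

a₁₂a₂₁/(a₁₁a₂₂) = (5)·(3) / ((-5)·(-5)) = 0.600000
ρ = √|0.600000| = √0.600000 = 0.775
ρ < 1, so Jacobi converges

0.775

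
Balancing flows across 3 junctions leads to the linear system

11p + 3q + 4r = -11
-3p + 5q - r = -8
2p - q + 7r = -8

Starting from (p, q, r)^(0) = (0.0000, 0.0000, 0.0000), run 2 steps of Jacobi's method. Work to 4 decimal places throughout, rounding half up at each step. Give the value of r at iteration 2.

Iteration 1:
  p = (-11 - (3)·0.0000 - (4)·0.0000) / (11) = -1.0000
  q = (-8 - (-3)·0.0000 - (-1)·0.0000) / (5) = -1.6000
  r = (-8 - (2)·0.0000 - (-1)·0.0000) / (7) = -1.1429
Iteration 2:
  p = (-11 - (3)·-1.6000 - (4)·-1.1429) / (11) = -0.1480
  q = (-8 - (-3)·-1.0000 - (-1)·-1.1429) / (5) = -2.4286
  r = (-8 - (2)·-1.0000 - (-1)·-1.6000) / (7) = -1.0857

-1.0857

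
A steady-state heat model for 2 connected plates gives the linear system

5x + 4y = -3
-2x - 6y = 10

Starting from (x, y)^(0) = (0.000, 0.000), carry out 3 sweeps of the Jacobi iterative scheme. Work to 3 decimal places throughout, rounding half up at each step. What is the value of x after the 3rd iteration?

Iteration 1:
  x = (-3 - (4)·0.000) / (5) = -0.600
  y = (10 - (-2)·0.000) / (-6) = -1.667
Iteration 2:
  x = (-3 - (4)·-1.667) / (5) = 0.734
  y = (10 - (-2)·-0.600) / (-6) = -1.467
Iteration 3:
  x = (-3 - (4)·-1.467) / (5) = 0.574
  y = (10 - (-2)·0.734) / (-6) = -1.911

0.574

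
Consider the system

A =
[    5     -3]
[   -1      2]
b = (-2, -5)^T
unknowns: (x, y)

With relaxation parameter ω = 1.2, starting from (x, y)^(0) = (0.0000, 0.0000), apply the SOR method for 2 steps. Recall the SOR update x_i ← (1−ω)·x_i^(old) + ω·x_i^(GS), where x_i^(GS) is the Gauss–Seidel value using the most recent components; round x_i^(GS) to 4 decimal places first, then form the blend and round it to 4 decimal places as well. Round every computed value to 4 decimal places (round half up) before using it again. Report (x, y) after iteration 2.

(-2.7514, -3.9932)

Iteration 1:
  x: GS value = (-2 - (-3)·0.0000) / (5) = -0.4000;  x ← (1−ω)·0.0000 + ω·-0.4000 = -0.4800
  y: GS value = (-5 - (-1)·-0.4800) / (2) = -2.7400;  y ← (1−ω)·0.0000 + ω·-2.7400 = -3.2880
Iteration 2:
  x: GS value = (-2 - (-3)·-3.2880) / (5) = -2.3728;  x ← (1−ω)·-0.4800 + ω·-2.3728 = -2.7514
  y: GS value = (-5 - (-1)·-2.7514) / (2) = -3.8757;  y ← (1−ω)·-3.2880 + ω·-3.8757 = -3.9932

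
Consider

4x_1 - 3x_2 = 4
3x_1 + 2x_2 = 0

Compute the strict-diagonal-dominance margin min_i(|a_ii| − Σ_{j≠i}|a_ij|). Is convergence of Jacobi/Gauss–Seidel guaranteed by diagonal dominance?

-1

row 1: |4| − (3) = 1
row 2: |2| − (3) = -1
minimum over rows = -1 → not strictly diagonally dominant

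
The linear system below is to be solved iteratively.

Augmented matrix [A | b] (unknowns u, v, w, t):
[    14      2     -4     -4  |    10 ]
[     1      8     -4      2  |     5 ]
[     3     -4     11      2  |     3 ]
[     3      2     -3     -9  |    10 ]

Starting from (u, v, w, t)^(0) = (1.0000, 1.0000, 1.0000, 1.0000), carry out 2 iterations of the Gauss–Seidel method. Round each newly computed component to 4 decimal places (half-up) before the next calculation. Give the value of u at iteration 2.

Iteration 1:
  u = (10 - (2)·1.0000 - (-4)·1.0000 - (-4)·1.0000) / (14) = 1.1429
  v = (5 - (1)·1.1429 - (-4)·1.0000 - (2)·1.0000) / (8) = 0.7321
  w = (3 - (3)·1.1429 - (-4)·0.7321 - (2)·1.0000) / (11) = 0.0454
  t = (10 - (3)·1.1429 - (2)·0.7321 - (-3)·0.0454) / (-9) = -0.5826
Iteration 2:
  u = (10 - (2)·0.7321 - (-4)·0.0454 - (-4)·-0.5826) / (14) = 0.4562
  v = (5 - (1)·0.4562 - (-4)·0.0454 - (2)·-0.5826) / (8) = 0.7363
  w = (3 - (3)·0.4562 - (-4)·0.7363 - (2)·-0.5826) / (11) = 0.5220
  t = (10 - (3)·0.4562 - (2)·0.7363 - (-3)·0.5220) / (-9) = -0.9694

0.4562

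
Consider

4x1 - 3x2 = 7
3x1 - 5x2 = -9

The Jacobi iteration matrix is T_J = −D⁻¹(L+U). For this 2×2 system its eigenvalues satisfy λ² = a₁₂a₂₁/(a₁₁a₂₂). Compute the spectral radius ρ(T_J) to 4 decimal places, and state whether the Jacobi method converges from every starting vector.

a₁₂a₂₁/(a₁₁a₂₂) = (-3)·(3) / ((4)·(-5)) = 0.450000
ρ = √|0.450000| = √0.450000 = 0.6708
ρ < 1, so Jacobi converges

0.6708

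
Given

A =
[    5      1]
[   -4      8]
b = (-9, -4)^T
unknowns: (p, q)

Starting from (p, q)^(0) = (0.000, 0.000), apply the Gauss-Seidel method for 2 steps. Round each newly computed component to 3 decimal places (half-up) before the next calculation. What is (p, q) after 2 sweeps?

(-1.520, -1.260)

Iteration 1:
  p = (-9 - (1)·0.000) / (5) = -1.800
  q = (-4 - (-4)·-1.800) / (8) = -1.400
Iteration 2:
  p = (-9 - (1)·-1.400) / (5) = -1.520
  q = (-4 - (-4)·-1.520) / (8) = -1.260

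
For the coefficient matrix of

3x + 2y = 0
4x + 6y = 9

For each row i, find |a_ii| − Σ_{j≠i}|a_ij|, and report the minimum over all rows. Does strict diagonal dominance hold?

1

row 1: |3| − (2) = 1
row 2: |6| − (4) = 2
minimum over rows = 1 → strictly diagonally dominant (convergence guaranteed)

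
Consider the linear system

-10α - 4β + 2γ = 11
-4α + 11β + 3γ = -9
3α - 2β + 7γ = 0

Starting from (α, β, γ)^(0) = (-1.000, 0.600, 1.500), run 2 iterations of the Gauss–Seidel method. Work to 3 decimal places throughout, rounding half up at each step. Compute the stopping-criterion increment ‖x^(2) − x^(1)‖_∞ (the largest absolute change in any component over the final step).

Iteration 1:
  α = (11 - (-4)·0.600 - (2)·1.500) / (-10) = -1.040
  β = (-9 - (-4)·-1.040 - (3)·1.500) / (11) = -1.605
  γ = (0 - (3)·-1.040 - (-2)·-1.605) / (7) = -0.013
Iteration 2:
  α = (11 - (-4)·-1.605 - (2)·-0.013) / (-10) = -0.461
  β = (-9 - (-4)·-0.461 - (3)·-0.013) / (11) = -0.982
  γ = (0 - (3)·-0.461 - (-2)·-0.982) / (7) = -0.083
Change: (0.579, 0.623, -0.070) → max |·| = 0.623

0.623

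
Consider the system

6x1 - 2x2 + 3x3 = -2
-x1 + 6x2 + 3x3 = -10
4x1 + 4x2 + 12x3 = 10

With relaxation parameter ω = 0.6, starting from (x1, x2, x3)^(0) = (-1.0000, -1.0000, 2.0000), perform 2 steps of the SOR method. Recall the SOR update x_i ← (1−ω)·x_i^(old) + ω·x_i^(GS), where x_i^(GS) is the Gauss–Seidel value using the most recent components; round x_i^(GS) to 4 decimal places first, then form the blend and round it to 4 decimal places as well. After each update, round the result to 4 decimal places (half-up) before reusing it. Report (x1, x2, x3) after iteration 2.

(-1.7904, -2.6375, 2.1888)

Iteration 1:
  x1: GS value = (-2 - (-2)·-1.0000 - (3)·2.0000) / (6) = -1.6667;  x1 ← (1−ω)·-1.0000 + ω·-1.6667 = -1.4000
  x2: GS value = (-10 - (-1)·-1.4000 - (3)·2.0000) / (6) = -2.9000;  x2 ← (1−ω)·-1.0000 + ω·-2.9000 = -2.1400
  x3: GS value = (10 - (4)·-1.4000 - (4)·-2.1400) / (12) = 2.0133;  x3 ← (1−ω)·2.0000 + ω·2.0133 = 2.0080
Iteration 2:
  x1: GS value = (-2 - (-2)·-2.1400 - (3)·2.0080) / (6) = -2.0507;  x1 ← (1−ω)·-1.4000 + ω·-2.0507 = -1.7904
  x2: GS value = (-10 - (-1)·-1.7904 - (3)·2.0080) / (6) = -2.9691;  x2 ← (1−ω)·-2.1400 + ω·-2.9691 = -2.6375
  x3: GS value = (10 - (4)·-1.7904 - (4)·-2.6375) / (12) = 2.3093;  x3 ← (1−ω)·2.0080 + ω·2.3093 = 2.1888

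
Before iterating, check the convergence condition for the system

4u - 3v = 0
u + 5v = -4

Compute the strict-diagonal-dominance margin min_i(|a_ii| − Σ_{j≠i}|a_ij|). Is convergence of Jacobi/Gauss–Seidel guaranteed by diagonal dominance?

row 1: |4| − (3) = 1
row 2: |5| − (1) = 4
minimum over rows = 1 → strictly diagonally dominant (convergence guaranteed)

1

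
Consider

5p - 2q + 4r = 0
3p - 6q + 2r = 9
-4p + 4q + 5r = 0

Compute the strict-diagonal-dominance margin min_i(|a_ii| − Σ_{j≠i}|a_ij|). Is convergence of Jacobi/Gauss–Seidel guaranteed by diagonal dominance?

-3

row 1: |5| − (2+4) = -1
row 2: |-6| − (3+2) = 1
row 3: |5| − (4+4) = -3
minimum over rows = -3 → not strictly diagonally dominant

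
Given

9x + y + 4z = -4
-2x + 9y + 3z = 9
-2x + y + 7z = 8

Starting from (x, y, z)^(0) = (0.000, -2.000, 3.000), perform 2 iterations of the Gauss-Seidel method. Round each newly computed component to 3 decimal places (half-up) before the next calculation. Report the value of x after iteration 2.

Iteration 1:
  x = (-4 - (1)·-2.000 - (4)·3.000) / (9) = -1.556
  y = (9 - (-2)·-1.556 - (3)·3.000) / (9) = -0.346
  z = (8 - (-2)·-1.556 - (1)·-0.346) / (7) = 0.748
Iteration 2:
  x = (-4 - (1)·-0.346 - (4)·0.748) / (9) = -0.738
  y = (9 - (-2)·-0.738 - (3)·0.748) / (9) = 0.587
  z = (8 - (-2)·-0.738 - (1)·0.587) / (7) = 0.848

-0.738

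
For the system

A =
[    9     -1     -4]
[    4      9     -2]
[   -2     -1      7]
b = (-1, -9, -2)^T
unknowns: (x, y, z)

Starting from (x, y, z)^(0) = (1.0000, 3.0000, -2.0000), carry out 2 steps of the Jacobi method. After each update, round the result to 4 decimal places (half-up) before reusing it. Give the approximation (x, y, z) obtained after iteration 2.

Iteration 1:
  x = (-1 - (-1)·3.0000 - (-4)·-2.0000) / (9) = -0.6667
  y = (-9 - (4)·1.0000 - (-2)·-2.0000) / (9) = -1.8889
  z = (-2 - (-2)·1.0000 - (-1)·3.0000) / (7) = 0.4286
Iteration 2:
  x = (-1 - (-1)·-1.8889 - (-4)·0.4286) / (9) = -0.1305
  y = (-9 - (4)·-0.6667 - (-2)·0.4286) / (9) = -0.6084
  z = (-2 - (-2)·-0.6667 - (-1)·-1.8889) / (7) = -0.7460

(-0.1305, -0.6084, -0.7460)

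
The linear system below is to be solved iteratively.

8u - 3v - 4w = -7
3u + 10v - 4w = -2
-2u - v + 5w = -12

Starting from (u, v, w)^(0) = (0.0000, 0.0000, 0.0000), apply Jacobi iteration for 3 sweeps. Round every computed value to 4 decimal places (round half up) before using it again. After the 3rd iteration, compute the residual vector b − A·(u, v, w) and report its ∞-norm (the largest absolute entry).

Iteration 1:
  u = (-7 - (-3)·0.0000 - (-4)·0.0000) / (8) = -0.8750
  v = (-2 - (3)·0.0000 - (-4)·0.0000) / (10) = -0.2000
  w = (-12 - (-2)·0.0000 - (-1)·0.0000) / (5) = -2.4000
Iteration 2:
  u = (-7 - (-3)·-0.2000 - (-4)·-2.4000) / (8) = -2.1500
  v = (-2 - (3)·-0.8750 - (-4)·-2.4000) / (10) = -0.8975
  w = (-12 - (-2)·-0.8750 - (-1)·-0.2000) / (5) = -2.7900
Iteration 3:
  u = (-7 - (-3)·-0.8975 - (-4)·-2.7900) / (8) = -2.6066
  v = (-2 - (3)·-2.1500 - (-4)·-2.7900) / (10) = -0.6710
  w = (-12 - (-2)·-2.1500 - (-1)·-0.8975) / (5) = -3.4395
Residual b − A·x = (-1.9182, -1.2282, -0.6867); ∞-norm = 1.9182

1.9182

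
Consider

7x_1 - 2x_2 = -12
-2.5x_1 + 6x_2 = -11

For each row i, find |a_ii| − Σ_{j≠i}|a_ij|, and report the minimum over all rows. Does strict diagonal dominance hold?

3.5

row 1: |7| − (2) = 5
row 2: |6| − (2.5) = 3.5
minimum over rows = 3.5 → strictly diagonally dominant (convergence guaranteed)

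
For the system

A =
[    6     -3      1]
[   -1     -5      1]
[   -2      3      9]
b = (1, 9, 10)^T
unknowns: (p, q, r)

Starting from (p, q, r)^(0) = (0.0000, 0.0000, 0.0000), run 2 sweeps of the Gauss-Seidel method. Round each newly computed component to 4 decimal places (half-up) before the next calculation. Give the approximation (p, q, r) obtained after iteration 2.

Iteration 1:
  p = (1 - (-3)·0.0000 - (1)·0.0000) / (6) = 0.1667
  q = (9 - (-1)·0.1667 - (1)·0.0000) / (-5) = -1.8333
  r = (10 - (-2)·0.1667 - (3)·-1.8333) / (9) = 1.7593
Iteration 2:
  p = (1 - (-3)·-1.8333 - (1)·1.7593) / (6) = -1.0432
  q = (9 - (-1)·-1.0432 - (1)·1.7593) / (-5) = -1.2395
  r = (10 - (-2)·-1.0432 - (3)·-1.2395) / (9) = 1.2925

(-1.0432, -1.2395, 1.2925)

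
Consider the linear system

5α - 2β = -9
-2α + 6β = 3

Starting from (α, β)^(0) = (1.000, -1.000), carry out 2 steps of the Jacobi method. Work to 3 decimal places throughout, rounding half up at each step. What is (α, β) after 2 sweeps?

(-1.467, -0.233)

Iteration 1:
  α = (-9 - (-2)·-1.000) / (5) = -2.200
  β = (3 - (-2)·1.000) / (6) = 0.833
Iteration 2:
  α = (-9 - (-2)·0.833) / (5) = -1.467
  β = (3 - (-2)·-2.200) / (6) = -0.233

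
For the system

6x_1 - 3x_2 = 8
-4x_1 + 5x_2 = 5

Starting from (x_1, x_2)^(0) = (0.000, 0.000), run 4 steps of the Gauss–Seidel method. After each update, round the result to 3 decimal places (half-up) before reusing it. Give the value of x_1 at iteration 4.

2.945

Iteration 1:
  x_1 = (8 - (-3)·0.000) / (6) = 1.333
  x_2 = (5 - (-4)·1.333) / (5) = 2.066
Iteration 2:
  x_1 = (8 - (-3)·2.066) / (6) = 2.366
  x_2 = (5 - (-4)·2.366) / (5) = 2.893
Iteration 3:
  x_1 = (8 - (-3)·2.893) / (6) = 2.780
  x_2 = (5 - (-4)·2.780) / (5) = 3.224
Iteration 4:
  x_1 = (8 - (-3)·3.224) / (6) = 2.945
  x_2 = (5 - (-4)·2.945) / (5) = 3.356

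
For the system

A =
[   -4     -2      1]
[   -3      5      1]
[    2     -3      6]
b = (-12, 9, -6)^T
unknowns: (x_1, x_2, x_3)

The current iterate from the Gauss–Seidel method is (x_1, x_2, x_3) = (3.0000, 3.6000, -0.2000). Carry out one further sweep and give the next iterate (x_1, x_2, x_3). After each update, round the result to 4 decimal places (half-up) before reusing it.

(1.1500, 2.5300, -0.1183)

One sweep:
  x_1 = (-12 - (-2)·3.6000 - (1)·-0.2000) / (-4) = 1.1500
  x_2 = (9 - (-3)·1.1500 - (1)·-0.2000) / (5) = 2.5300
  x_3 = (-6 - (2)·1.1500 - (-3)·2.5300) / (6) = -0.1183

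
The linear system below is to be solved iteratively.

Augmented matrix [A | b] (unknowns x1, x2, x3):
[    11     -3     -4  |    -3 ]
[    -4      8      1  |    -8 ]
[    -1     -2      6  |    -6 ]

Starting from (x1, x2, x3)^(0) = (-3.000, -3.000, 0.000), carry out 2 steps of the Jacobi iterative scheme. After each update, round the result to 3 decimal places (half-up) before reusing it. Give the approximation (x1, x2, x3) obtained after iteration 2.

(-1.864, -1.233, -2.015)

Iteration 1:
  x1 = (-3 - (-3)·-3.000 - (-4)·0.000) / (11) = -1.091
  x2 = (-8 - (-4)·-3.000 - (1)·0.000) / (8) = -2.500
  x3 = (-6 - (-1)·-3.000 - (-2)·-3.000) / (6) = -2.500
Iteration 2:
  x1 = (-3 - (-3)·-2.500 - (-4)·-2.500) / (11) = -1.864
  x2 = (-8 - (-4)·-1.091 - (1)·-2.500) / (8) = -1.233
  x3 = (-6 - (-1)·-1.091 - (-2)·-2.500) / (6) = -2.015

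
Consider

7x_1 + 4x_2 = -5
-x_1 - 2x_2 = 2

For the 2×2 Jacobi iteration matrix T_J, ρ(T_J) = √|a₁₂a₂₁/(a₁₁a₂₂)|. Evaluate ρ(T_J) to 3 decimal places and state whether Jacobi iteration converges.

0.535

a₁₂a₂₁/(a₁₁a₂₂) = (4)·(-1) / ((7)·(-2)) = 0.285714
ρ = √|0.285714| = √0.285714 = 0.535
ρ < 1, so Jacobi converges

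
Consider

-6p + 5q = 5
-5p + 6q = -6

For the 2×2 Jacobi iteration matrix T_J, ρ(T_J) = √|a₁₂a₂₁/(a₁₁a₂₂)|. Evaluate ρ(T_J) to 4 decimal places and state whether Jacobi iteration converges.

a₁₂a₂₁/(a₁₁a₂₂) = (5)·(-5) / ((-6)·(6)) = 0.694444
ρ = √|0.694444| = √0.694444 = 0.8333
ρ < 1, so Jacobi converges

0.8333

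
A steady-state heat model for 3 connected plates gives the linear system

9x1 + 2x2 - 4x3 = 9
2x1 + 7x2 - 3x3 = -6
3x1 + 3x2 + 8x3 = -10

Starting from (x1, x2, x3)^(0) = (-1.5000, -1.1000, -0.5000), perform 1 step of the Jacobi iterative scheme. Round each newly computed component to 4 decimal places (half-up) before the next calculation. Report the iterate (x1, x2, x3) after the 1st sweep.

Iteration 1:
  x1 = (9 - (2)·-1.1000 - (-4)·-0.5000) / (9) = 1.0222
  x2 = (-6 - (2)·-1.5000 - (-3)·-0.5000) / (7) = -0.6429
  x3 = (-10 - (3)·-1.5000 - (3)·-1.1000) / (8) = -0.2750

(1.0222, -0.6429, -0.2750)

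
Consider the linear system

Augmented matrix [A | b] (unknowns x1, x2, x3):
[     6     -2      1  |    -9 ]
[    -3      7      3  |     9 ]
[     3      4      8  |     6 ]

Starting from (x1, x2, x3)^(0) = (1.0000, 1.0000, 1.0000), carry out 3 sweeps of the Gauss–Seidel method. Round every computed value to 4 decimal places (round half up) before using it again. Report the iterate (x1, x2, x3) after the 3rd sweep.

(-1.6701, 0.0210, 1.3658)

Iteration 1:
  x1 = (-9 - (-2)·1.0000 - (1)·1.0000) / (6) = -1.3333
  x2 = (9 - (-3)·-1.3333 - (3)·1.0000) / (7) = 0.2857
  x3 = (6 - (3)·-1.3333 - (4)·0.2857) / (8) = 1.1071
Iteration 2:
  x1 = (-9 - (-2)·0.2857 - (1)·1.1071) / (6) = -1.5893
  x2 = (9 - (-3)·-1.5893 - (3)·1.1071) / (7) = 0.1301
  x3 = (6 - (3)·-1.5893 - (4)·0.1301) / (8) = 1.2809
Iteration 3:
  x1 = (-9 - (-2)·0.1301 - (1)·1.2809) / (6) = -1.6701
  x2 = (9 - (-3)·-1.6701 - (3)·1.2809) / (7) = 0.0210
  x3 = (6 - (3)·-1.6701 - (4)·0.0210) / (8) = 1.3658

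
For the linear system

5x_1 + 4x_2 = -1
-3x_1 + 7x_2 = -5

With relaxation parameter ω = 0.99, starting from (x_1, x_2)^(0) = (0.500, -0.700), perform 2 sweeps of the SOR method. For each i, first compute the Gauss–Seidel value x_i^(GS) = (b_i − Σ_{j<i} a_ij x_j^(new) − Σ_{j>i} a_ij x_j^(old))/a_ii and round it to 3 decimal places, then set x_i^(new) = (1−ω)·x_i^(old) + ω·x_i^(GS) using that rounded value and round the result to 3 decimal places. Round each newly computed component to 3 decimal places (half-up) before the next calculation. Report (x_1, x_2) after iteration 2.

(0.250, -0.607)

Iteration 1:
  x_1: GS value = (-1 - (4)·-0.700) / (5) = 0.360;  x_1 ← (1−ω)·0.500 + ω·0.360 = 0.361
  x_2: GS value = (-5 - (-3)·0.361) / (7) = -0.560;  x_2 ← (1−ω)·-0.700 + ω·-0.560 = -0.561
Iteration 2:
  x_1: GS value = (-1 - (4)·-0.561) / (5) = 0.249;  x_1 ← (1−ω)·0.361 + ω·0.249 = 0.250
  x_2: GS value = (-5 - (-3)·0.250) / (7) = -0.607;  x_2 ← (1−ω)·-0.561 + ω·-0.607 = -0.607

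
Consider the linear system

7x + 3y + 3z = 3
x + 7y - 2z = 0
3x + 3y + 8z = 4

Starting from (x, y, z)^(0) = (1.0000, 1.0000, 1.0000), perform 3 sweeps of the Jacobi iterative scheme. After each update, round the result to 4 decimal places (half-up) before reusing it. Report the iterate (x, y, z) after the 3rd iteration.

(0.1728, 0.1057, 0.3259)

Iteration 1:
  x = (3 - (3)·1.0000 - (3)·1.0000) / (7) = -0.4286
  y = (0 - (1)·1.0000 - (-2)·1.0000) / (7) = 0.1429
  z = (4 - (3)·1.0000 - (3)·1.0000) / (8) = -0.2500
Iteration 2:
  x = (3 - (3)·0.1429 - (3)·-0.2500) / (7) = 0.4745
  y = (0 - (1)·-0.4286 - (-2)·-0.2500) / (7) = -0.0102
  z = (4 - (3)·-0.4286 - (3)·0.1429) / (8) = 0.6071
Iteration 3:
  x = (3 - (3)·-0.0102 - (3)·0.6071) / (7) = 0.1728
  y = (0 - (1)·0.4745 - (-2)·0.6071) / (7) = 0.1057
  z = (4 - (3)·0.4745 - (3)·-0.0102) / (8) = 0.3259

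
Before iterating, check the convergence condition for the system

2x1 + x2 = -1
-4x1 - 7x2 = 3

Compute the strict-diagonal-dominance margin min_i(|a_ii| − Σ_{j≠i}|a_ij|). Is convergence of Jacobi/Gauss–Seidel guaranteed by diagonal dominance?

1

row 1: |2| − (1) = 1
row 2: |-7| − (4) = 3
minimum over rows = 1 → strictly diagonally dominant (convergence guaranteed)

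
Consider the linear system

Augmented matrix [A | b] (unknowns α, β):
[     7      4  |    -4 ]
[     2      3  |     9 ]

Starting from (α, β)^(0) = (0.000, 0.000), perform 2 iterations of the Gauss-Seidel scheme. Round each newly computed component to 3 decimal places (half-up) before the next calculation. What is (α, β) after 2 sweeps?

Iteration 1:
  α = (-4 - (4)·0.000) / (7) = -0.571
  β = (9 - (2)·-0.571) / (3) = 3.381
Iteration 2:
  α = (-4 - (4)·3.381) / (7) = -2.503
  β = (9 - (2)·-2.503) / (3) = 4.669

(-2.503, 4.669)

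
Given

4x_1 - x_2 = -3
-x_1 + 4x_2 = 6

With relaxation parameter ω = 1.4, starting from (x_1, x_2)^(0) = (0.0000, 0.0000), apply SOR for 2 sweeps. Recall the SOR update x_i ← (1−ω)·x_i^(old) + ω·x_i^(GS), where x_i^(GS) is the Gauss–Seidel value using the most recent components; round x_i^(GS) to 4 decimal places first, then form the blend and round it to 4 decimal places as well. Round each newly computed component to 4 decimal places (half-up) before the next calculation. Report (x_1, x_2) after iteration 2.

(-0.0237, 1.3987)

Iteration 1:
  x_1: GS value = (-3 - (-1)·0.0000) / (4) = -0.7500;  x_1 ← (1−ω)·0.0000 + ω·-0.7500 = -1.0500
  x_2: GS value = (6 - (-1)·-1.0500) / (4) = 1.2375;  x_2 ← (1−ω)·0.0000 + ω·1.2375 = 1.7325
Iteration 2:
  x_1: GS value = (-3 - (-1)·1.7325) / (4) = -0.3169;  x_1 ← (1−ω)·-1.0500 + ω·-0.3169 = -0.0237
  x_2: GS value = (6 - (-1)·-0.0237) / (4) = 1.4941;  x_2 ← (1−ω)·1.7325 + ω·1.4941 = 1.3987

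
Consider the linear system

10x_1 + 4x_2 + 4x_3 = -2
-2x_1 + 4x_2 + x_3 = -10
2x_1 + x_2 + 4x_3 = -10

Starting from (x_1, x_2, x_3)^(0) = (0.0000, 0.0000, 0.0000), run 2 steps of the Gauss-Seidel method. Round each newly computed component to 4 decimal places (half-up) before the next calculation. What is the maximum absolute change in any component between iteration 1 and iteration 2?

Iteration 1:
  x_1 = (-2 - (4)·0.0000 - (4)·0.0000) / (10) = -0.2000
  x_2 = (-10 - (-2)·-0.2000 - (1)·0.0000) / (4) = -2.6000
  x_3 = (-10 - (2)·-0.2000 - (1)·-2.6000) / (4) = -1.7500
Iteration 2:
  x_1 = (-2 - (4)·-2.6000 - (4)·-1.7500) / (10) = 1.5400
  x_2 = (-10 - (-2)·1.5400 - (1)·-1.7500) / (4) = -1.2925
  x_3 = (-10 - (2)·1.5400 - (1)·-1.2925) / (4) = -2.9469
Change: (1.7400, 1.3075, -1.1969) → max |·| = 1.7400

1.7400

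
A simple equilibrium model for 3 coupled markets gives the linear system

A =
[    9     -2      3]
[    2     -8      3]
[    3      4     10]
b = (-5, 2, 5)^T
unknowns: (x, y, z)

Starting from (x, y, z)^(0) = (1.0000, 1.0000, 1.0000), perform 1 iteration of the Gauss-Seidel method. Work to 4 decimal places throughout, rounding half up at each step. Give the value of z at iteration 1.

Iteration 1:
  x = (-5 - (-2)·1.0000 - (3)·1.0000) / (9) = -0.6667
  y = (2 - (2)·-0.6667 - (3)·1.0000) / (-8) = -0.0417
  z = (5 - (3)·-0.6667 - (4)·-0.0417) / (10) = 0.7167

0.7167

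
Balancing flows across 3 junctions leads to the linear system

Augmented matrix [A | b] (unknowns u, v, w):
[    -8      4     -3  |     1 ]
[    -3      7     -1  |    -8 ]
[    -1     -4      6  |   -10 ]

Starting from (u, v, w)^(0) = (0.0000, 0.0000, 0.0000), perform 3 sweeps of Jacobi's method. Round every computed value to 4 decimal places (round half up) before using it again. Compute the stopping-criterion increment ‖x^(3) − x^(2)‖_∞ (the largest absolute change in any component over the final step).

Iteration 1:
  u = (1 - (4)·0.0000 - (-3)·0.0000) / (-8) = -0.1250
  v = (-8 - (-3)·0.0000 - (-1)·0.0000) / (7) = -1.1429
  w = (-10 - (-1)·0.0000 - (-4)·0.0000) / (6) = -1.6667
Iteration 2:
  u = (1 - (4)·-1.1429 - (-3)·-1.6667) / (-8) = -0.0714
  v = (-8 - (-3)·-0.1250 - (-1)·-1.6667) / (7) = -1.4345
  w = (-10 - (-1)·-0.1250 - (-4)·-1.1429) / (6) = -2.4494
Iteration 3:
  u = (1 - (4)·-1.4345 - (-3)·-2.4494) / (-8) = 0.0763
  v = (-8 - (-3)·-0.0714 - (-1)·-2.4494) / (7) = -1.5234
  w = (-10 - (-1)·-0.0714 - (-4)·-1.4345) / (6) = -2.6349
Change: (0.1477, -0.0889, -0.1855) → max |·| = 0.1855

0.1855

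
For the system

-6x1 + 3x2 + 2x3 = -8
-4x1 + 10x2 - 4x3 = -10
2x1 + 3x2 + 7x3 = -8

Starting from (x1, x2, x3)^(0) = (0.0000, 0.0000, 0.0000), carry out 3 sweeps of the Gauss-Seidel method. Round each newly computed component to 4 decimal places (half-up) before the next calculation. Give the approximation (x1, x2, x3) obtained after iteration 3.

(0.4375, -1.1404, -0.7791)

Iteration 1:
  x1 = (-8 - (3)·0.0000 - (2)·0.0000) / (-6) = 1.3333
  x2 = (-10 - (-4)·1.3333 - (-4)·0.0000) / (10) = -0.4667
  x3 = (-8 - (2)·1.3333 - (3)·-0.4667) / (7) = -1.3238
Iteration 2:
  x1 = (-8 - (3)·-0.4667 - (2)·-1.3238) / (-6) = 0.6587
  x2 = (-10 - (-4)·0.6587 - (-4)·-1.3238) / (10) = -1.2660
  x3 = (-8 - (2)·0.6587 - (3)·-1.2660) / (7) = -0.7885
Iteration 3:
  x1 = (-8 - (3)·-1.2660 - (2)·-0.7885) / (-6) = 0.4375
  x2 = (-10 - (-4)·0.4375 - (-4)·-0.7885) / (10) = -1.1404
  x3 = (-8 - (2)·0.4375 - (3)·-1.1404) / (7) = -0.7791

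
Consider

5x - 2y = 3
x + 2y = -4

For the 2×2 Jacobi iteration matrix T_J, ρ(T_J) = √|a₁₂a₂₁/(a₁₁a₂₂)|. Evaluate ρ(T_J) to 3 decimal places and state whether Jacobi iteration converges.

a₁₂a₂₁/(a₁₁a₂₂) = (-2)·(1) / ((5)·(2)) = -0.200000
ρ = √|-0.200000| = √0.200000 = 0.447
ρ < 1, so Jacobi converges

0.447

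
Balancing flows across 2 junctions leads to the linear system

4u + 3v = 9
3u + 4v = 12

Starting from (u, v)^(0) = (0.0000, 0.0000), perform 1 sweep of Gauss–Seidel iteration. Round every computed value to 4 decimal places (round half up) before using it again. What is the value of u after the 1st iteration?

2.2500

Iteration 1:
  u = (9 - (3)·0.0000) / (4) = 2.2500
  v = (12 - (3)·2.2500) / (4) = 1.3125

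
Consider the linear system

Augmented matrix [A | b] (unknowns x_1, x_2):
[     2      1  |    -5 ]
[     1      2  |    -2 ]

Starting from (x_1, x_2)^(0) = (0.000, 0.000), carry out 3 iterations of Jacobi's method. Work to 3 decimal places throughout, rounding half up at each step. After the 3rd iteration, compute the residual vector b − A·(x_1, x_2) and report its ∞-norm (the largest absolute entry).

0.625

Iteration 1:
  x_1 = (-5 - (1)·0.000) / (2) = -2.500
  x_2 = (-2 - (1)·0.000) / (2) = -1.000
Iteration 2:
  x_1 = (-5 - (1)·-1.000) / (2) = -2.000
  x_2 = (-2 - (1)·-2.500) / (2) = 0.250
Iteration 3:
  x_1 = (-5 - (1)·0.250) / (2) = -2.625
  x_2 = (-2 - (1)·-2.000) / (2) = 0.000
Residual b − A·x = (0.250, 0.625); ∞-norm = 0.625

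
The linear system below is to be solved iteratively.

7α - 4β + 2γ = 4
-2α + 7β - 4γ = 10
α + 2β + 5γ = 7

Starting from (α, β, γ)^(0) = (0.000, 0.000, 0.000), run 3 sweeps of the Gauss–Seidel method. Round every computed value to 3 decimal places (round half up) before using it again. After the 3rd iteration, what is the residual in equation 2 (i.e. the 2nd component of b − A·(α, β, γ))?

Iteration 1:
  α = (4 - (-4)·0.000 - (2)·0.000) / (7) = 0.571
  β = (10 - (-2)·0.571 - (-4)·0.000) / (7) = 1.592
  γ = (7 - (1)·0.571 - (2)·1.592) / (5) = 0.649
Iteration 2:
  α = (4 - (-4)·1.592 - (2)·0.649) / (7) = 1.296
  β = (10 - (-2)·1.296 - (-4)·0.649) / (7) = 2.170
  γ = (7 - (1)·1.296 - (2)·2.170) / (5) = 0.273
Iteration 3:
  α = (4 - (-4)·2.170 - (2)·0.273) / (7) = 1.733
  β = (10 - (-2)·1.733 - (-4)·0.273) / (7) = 2.080
  γ = (7 - (1)·1.733 - (2)·2.080) / (5) = 0.221
Residual b − A·x = (-0.253, -0.210, 0.002)

-0.210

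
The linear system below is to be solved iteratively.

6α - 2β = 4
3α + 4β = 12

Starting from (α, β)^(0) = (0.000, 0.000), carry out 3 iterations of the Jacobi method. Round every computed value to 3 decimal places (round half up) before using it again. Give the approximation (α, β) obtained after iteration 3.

Iteration 1:
  α = (4 - (-2)·0.000) / (6) = 0.667
  β = (12 - (3)·0.000) / (4) = 3.000
Iteration 2:
  α = (4 - (-2)·3.000) / (6) = 1.667
  β = (12 - (3)·0.667) / (4) = 2.500
Iteration 3:
  α = (4 - (-2)·2.500) / (6) = 1.500
  β = (12 - (3)·1.667) / (4) = 1.750

(1.500, 1.750)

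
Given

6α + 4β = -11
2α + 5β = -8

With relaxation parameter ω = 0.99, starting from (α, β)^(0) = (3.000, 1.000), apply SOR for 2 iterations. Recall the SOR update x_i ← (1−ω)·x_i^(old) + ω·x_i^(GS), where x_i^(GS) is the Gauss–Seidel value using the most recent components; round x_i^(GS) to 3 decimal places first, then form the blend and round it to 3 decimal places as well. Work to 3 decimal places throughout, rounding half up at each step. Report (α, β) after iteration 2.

Iteration 1:
  α: GS value = (-11 - (4)·1.000) / (6) = -2.500;  α ← (1−ω)·3.000 + ω·-2.500 = -2.445
  β: GS value = (-8 - (2)·-2.445) / (5) = -0.622;  β ← (1−ω)·1.000 + ω·-0.622 = -0.606
Iteration 2:
  α: GS value = (-11 - (4)·-0.606) / (6) = -1.429;  α ← (1−ω)·-2.445 + ω·-1.429 = -1.439
  β: GS value = (-8 - (2)·-1.439) / (5) = -1.024;  β ← (1−ω)·-0.606 + ω·-1.024 = -1.020

(-1.439, -1.020)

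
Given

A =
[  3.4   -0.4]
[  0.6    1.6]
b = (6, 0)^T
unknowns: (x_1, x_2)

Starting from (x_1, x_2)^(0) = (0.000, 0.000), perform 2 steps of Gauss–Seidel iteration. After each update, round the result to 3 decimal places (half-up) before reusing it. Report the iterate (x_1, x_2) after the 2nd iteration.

Iteration 1:
  x_1 = (6 - (-0.4)·0.000) / (3.4) = 1.765
  x_2 = (0 - (0.6)·1.765) / (1.6) = -0.662
Iteration 2:
  x_1 = (6 - (-0.4)·-0.662) / (3.4) = 1.687
  x_2 = (0 - (0.6)·1.687) / (1.6) = -0.633

(1.687, -0.633)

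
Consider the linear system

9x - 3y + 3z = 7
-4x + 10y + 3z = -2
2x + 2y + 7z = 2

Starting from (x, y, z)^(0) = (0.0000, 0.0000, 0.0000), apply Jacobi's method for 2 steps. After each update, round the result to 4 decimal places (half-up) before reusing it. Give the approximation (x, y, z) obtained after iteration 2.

(0.6159, 0.0254, 0.1206)

Iteration 1:
  x = (7 - (-3)·0.0000 - (3)·0.0000) / (9) = 0.7778
  y = (-2 - (-4)·0.0000 - (3)·0.0000) / (10) = -0.2000
  z = (2 - (2)·0.0000 - (2)·0.0000) / (7) = 0.2857
Iteration 2:
  x = (7 - (-3)·-0.2000 - (3)·0.2857) / (9) = 0.6159
  y = (-2 - (-4)·0.7778 - (3)·0.2857) / (10) = 0.0254
  z = (2 - (2)·0.7778 - (2)·-0.2000) / (7) = 0.1206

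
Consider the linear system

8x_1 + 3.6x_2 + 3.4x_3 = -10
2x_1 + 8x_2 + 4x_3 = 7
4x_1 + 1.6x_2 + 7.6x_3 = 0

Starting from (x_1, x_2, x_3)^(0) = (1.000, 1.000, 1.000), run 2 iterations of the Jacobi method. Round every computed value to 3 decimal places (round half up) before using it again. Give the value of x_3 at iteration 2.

1.092

Iteration 1:
  x_1 = (-10 - (3.6)·1.000 - (3.4)·1.000) / (8) = -2.125
  x_2 = (7 - (2)·1.000 - (4)·1.000) / (8) = 0.125
  x_3 = (0 - (4)·1.000 - (1.6)·1.000) / (7.6) = -0.737
Iteration 2:
  x_1 = (-10 - (3.6)·0.125 - (3.4)·-0.737) / (8) = -0.993
  x_2 = (7 - (2)·-2.125 - (4)·-0.737) / (8) = 1.775
  x_3 = (0 - (4)·-2.125 - (1.6)·0.125) / (7.6) = 1.092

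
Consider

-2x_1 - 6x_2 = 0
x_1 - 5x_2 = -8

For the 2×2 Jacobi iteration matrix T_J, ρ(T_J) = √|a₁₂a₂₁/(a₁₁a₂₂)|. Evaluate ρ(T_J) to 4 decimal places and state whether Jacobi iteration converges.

a₁₂a₂₁/(a₁₁a₂₂) = (-6)·(1) / ((-2)·(-5)) = -0.600000
ρ = √|-0.600000| = √0.600000 = 0.7746
ρ < 1, so Jacobi converges

0.7746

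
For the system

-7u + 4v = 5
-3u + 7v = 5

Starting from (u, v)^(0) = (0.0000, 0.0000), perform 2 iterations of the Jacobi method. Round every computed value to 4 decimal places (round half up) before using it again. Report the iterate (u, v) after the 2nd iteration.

Iteration 1:
  u = (5 - (4)·0.0000) / (-7) = -0.7143
  v = (5 - (-3)·0.0000) / (7) = 0.7143
Iteration 2:
  u = (5 - (4)·0.7143) / (-7) = -0.3061
  v = (5 - (-3)·-0.7143) / (7) = 0.4082

(-0.3061, 0.4082)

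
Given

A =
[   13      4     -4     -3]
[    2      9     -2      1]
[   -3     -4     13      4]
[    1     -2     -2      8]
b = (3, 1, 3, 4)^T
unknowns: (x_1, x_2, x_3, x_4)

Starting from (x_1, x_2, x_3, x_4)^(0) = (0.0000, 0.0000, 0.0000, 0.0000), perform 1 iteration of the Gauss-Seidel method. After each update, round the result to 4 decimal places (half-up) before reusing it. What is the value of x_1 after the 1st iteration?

Iteration 1:
  x_1 = (3 - (4)·0.0000 - (-4)·0.0000 - (-3)·0.0000) / (13) = 0.2308
  x_2 = (1 - (2)·0.2308 - (-2)·0.0000 - (1)·0.0000) / (9) = 0.0598
  x_3 = (3 - (-3)·0.2308 - (-4)·0.0598 - (4)·0.0000) / (13) = 0.3024
  x_4 = (4 - (1)·0.2308 - (-2)·0.0598 - (-2)·0.3024) / (8) = 0.5617

0.2308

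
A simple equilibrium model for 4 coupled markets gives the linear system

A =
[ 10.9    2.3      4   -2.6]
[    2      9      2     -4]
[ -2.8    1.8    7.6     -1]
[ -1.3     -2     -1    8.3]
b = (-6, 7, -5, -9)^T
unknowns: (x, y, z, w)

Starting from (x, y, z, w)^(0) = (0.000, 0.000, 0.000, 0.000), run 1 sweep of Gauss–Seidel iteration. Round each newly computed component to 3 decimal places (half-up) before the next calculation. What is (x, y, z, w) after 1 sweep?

Iteration 1:
  x = (-6 - (2.3)·0.000 - (4)·0.000 - (-2.6)·0.000) / (10.9) = -0.550
  y = (7 - (2)·-0.550 - (2)·0.000 - (-4)·0.000) / (9) = 0.900
  z = (-5 - (-2.8)·-0.550 - (1.8)·0.900 - (-1)·0.000) / (7.6) = -1.074
  w = (-9 - (-1.3)·-0.550 - (-2)·0.900 - (-1)·-1.074) / (8.3) = -1.083

(-0.550, 0.900, -1.074, -1.083)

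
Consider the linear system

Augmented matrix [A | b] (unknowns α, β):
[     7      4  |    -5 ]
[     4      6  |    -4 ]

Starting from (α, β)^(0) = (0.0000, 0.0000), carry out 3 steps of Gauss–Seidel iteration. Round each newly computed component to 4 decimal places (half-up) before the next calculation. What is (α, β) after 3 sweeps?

Iteration 1:
  α = (-5 - (4)·0.0000) / (7) = -0.7143
  β = (-4 - (4)·-0.7143) / (6) = -0.1905
Iteration 2:
  α = (-5 - (4)·-0.1905) / (7) = -0.6054
  β = (-4 - (4)·-0.6054) / (6) = -0.2631
Iteration 3:
  α = (-5 - (4)·-0.2631) / (7) = -0.5639
  β = (-4 - (4)·-0.5639) / (6) = -0.2907

(-0.5639, -0.2907)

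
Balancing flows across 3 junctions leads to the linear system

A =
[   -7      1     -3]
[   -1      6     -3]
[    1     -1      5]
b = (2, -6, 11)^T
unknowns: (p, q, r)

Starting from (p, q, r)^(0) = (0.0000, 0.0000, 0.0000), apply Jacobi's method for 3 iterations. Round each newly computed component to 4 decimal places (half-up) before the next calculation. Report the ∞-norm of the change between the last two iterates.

Iteration 1:
  p = (2 - (1)·0.0000 - (-3)·0.0000) / (-7) = -0.2857
  q = (-6 - (-1)·0.0000 - (-3)·0.0000) / (6) = -1.0000
  r = (11 - (1)·0.0000 - (-1)·0.0000) / (5) = 2.2000
Iteration 2:
  p = (2 - (1)·-1.0000 - (-3)·2.2000) / (-7) = -1.3714
  q = (-6 - (-1)·-0.2857 - (-3)·2.2000) / (6) = 0.0524
  r = (11 - (1)·-0.2857 - (-1)·-1.0000) / (5) = 2.0571
Iteration 3:
  p = (2 - (1)·0.0524 - (-3)·2.0571) / (-7) = -1.1598
  q = (-6 - (-1)·-1.3714 - (-3)·2.0571) / (6) = -0.2000
  r = (11 - (1)·-1.3714 - (-1)·0.0524) / (5) = 2.4848
Change: (0.2116, -0.2524, 0.4277) → max |·| = 0.4277

0.4277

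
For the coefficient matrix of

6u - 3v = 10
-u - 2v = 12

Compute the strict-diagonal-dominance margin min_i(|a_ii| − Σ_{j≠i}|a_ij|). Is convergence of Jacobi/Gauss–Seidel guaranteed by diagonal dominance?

1

row 1: |6| − (3) = 3
row 2: |-2| − (1) = 1
minimum over rows = 1 → strictly diagonally dominant (convergence guaranteed)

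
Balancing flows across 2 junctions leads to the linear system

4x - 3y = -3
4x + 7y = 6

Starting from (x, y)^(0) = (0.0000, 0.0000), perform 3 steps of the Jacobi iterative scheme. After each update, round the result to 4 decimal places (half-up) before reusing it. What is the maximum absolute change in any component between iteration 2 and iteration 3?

0.3673

Iteration 1:
  x = (-3 - (-3)·0.0000) / (4) = -0.7500
  y = (6 - (4)·0.0000) / (7) = 0.8571
Iteration 2:
  x = (-3 - (-3)·0.8571) / (4) = -0.1072
  y = (6 - (4)·-0.7500) / (7) = 1.2857
Iteration 3:
  x = (-3 - (-3)·1.2857) / (4) = 0.2143
  y = (6 - (4)·-0.1072) / (7) = 0.9184
Change: (0.3215, -0.3673) → max |·| = 0.3673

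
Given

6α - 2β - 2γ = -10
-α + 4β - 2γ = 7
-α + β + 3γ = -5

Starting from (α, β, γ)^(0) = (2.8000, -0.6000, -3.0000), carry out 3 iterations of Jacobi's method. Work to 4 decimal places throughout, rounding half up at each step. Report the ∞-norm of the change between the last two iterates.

Iteration 1:
  α = (-10 - (-2)·-0.6000 - (-2)·-3.0000) / (6) = -2.8667
  β = (7 - (-1)·2.8000 - (-2)·-3.0000) / (4) = 0.9500
  γ = (-5 - (-1)·2.8000 - (1)·-0.6000) / (3) = -0.5333
Iteration 2:
  α = (-10 - (-2)·0.9500 - (-2)·-0.5333) / (6) = -1.5278
  β = (7 - (-1)·-2.8667 - (-2)·-0.5333) / (4) = 0.7667
  γ = (-5 - (-1)·-2.8667 - (1)·0.9500) / (3) = -2.9389
Iteration 3:
  α = (-10 - (-2)·0.7667 - (-2)·-2.9389) / (6) = -2.3907
  β = (7 - (-1)·-1.5278 - (-2)·-2.9389) / (4) = -0.1014
  γ = (-5 - (-1)·-1.5278 - (1)·0.7667) / (3) = -2.4315
Change: (-0.8629, -0.8681, 0.5074) → max |·| = 0.8681

0.8681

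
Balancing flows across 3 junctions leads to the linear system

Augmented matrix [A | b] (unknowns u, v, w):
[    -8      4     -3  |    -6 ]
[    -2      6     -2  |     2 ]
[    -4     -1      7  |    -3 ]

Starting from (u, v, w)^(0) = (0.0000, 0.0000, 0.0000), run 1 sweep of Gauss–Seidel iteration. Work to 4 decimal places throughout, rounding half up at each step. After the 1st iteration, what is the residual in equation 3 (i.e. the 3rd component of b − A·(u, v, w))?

Iteration 1:
  u = (-6 - (4)·0.0000 - (-3)·0.0000) / (-8) = 0.7500
  v = (2 - (-2)·0.7500 - (-2)·0.0000) / (6) = 0.5833
  w = (-3 - (-4)·0.7500 - (-1)·0.5833) / (7) = 0.0833
Residual b − A·x = (-2.0833, 0.1668, 0.0002)

0.0002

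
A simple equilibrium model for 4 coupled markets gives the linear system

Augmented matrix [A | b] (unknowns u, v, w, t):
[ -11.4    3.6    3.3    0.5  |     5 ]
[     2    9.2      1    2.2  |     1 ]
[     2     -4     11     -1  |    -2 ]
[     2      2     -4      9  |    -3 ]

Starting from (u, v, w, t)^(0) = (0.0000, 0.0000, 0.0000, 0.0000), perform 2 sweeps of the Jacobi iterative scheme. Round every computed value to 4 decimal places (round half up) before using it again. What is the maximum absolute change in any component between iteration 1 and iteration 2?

Iteration 1:
  u = (5 - (3.6)·0.0000 - (3.3)·0.0000 - (0.5)·0.0000) / (-11.4) = -0.4386
  v = (1 - (2)·0.0000 - (1)·0.0000 - (2.2)·0.0000) / (9.2) = 0.1087
  w = (-2 - (2)·0.0000 - (-4)·0.0000 - (-1)·0.0000) / (11) = -0.1818
  t = (-3 - (2)·0.0000 - (2)·0.0000 - (-4)·0.0000) / (9) = -0.3333
Iteration 2:
  u = (5 - (3.6)·0.1087 - (3.3)·-0.1818 - (0.5)·-0.3333) / (-11.4) = -0.4715
  v = (1 - (2)·-0.4386 - (1)·-0.1818 - (2.2)·-0.3333) / (9.2) = 0.3035
  w = (-2 - (2)·-0.4386 - (-4)·0.1087 - (-1)·-0.3333) / (11) = -0.0928
  t = (-3 - (2)·-0.4386 - (2)·0.1087 - (-4)·-0.1818) / (9) = -0.3408
Change: (-0.0329, 0.1948, 0.0890, -0.0075) → max |·| = 0.1948

0.1948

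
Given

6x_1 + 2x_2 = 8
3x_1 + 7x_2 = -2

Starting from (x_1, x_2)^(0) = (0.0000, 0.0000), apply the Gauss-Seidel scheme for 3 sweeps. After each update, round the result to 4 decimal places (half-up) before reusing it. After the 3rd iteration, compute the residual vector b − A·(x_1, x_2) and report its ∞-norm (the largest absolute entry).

Iteration 1:
  x_1 = (8 - (2)·0.0000) / (6) = 1.3333
  x_2 = (-2 - (3)·1.3333) / (7) = -0.8571
Iteration 2:
  x_1 = (8 - (2)·-0.8571) / (6) = 1.6190
  x_2 = (-2 - (3)·1.6190) / (7) = -0.9796
Iteration 3:
  x_1 = (8 - (2)·-0.9796) / (6) = 1.6599
  x_2 = (-2 - (3)·1.6599) / (7) = -0.9971
Residual b − A·x = (0.0348, 0.0000); ∞-norm = 0.0348

0.0348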